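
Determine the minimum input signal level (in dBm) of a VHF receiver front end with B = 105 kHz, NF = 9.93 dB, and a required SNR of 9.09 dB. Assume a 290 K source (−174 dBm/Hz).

−104.8 dBm

Sensitivity = −174 + 10 log₁₀(B) + NF + SNR_min
= −174 + 50.21 + 9.93 + 9.09
= −104.77 dBm → −104.8 dBm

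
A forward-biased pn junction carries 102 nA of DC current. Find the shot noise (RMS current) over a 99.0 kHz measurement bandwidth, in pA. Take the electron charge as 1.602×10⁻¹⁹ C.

56.9 pA

I_n = √(2qI·B)
2qI·B = 2 × 1.602×10⁻¹⁹ × 1.02×10⁻⁷ × 9.90×10⁴ = 3.24×10⁻²¹ A²
I_n = √(3.24×10⁻²¹) = 5.69×10⁻¹¹ A = 56.9 pA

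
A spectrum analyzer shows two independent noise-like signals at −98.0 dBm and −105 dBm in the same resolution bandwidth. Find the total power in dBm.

−97.2 dBm

Convert to linear, add, convert back:
P₁ = 1.58×10⁻¹³ W, P₂ = 3.16×10⁻¹⁴ W
P_tot = 1.90×10⁻¹³ W → 10 log₁₀(P_tot / 10⁻³) = −97.2 dBm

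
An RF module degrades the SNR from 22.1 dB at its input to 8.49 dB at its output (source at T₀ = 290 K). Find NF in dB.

NF (dB) = SNR_in(dB) − SNR_out(dB) when the source is at T₀
NF = 22.1 − 8.49 = 13.61 dB

13.61 dB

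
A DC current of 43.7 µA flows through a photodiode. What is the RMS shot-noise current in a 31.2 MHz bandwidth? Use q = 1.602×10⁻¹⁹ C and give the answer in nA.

I_n = √(2qI·B)
2qI·B = 2 × 1.602×10⁻¹⁹ × 4.37×10⁻⁵ × 3.12×10⁷ = 4.37×10⁻¹⁶ A²
I_n = √(4.37×10⁻¹⁶) = 2.09×10⁻⁸ A = 20.9 nA

20.9 nA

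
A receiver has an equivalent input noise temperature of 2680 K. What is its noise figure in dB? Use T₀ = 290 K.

F = 1 + T_e/T₀ = 1 + 2680/290 = 10.2414
NF = 10 log₁₀(10.2414) = 10.10 dB

10.10 dB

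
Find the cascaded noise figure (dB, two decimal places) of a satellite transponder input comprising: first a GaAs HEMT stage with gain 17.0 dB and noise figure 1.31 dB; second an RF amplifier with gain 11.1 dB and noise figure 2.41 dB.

1.36 dB

Convert to linear (a loss of L dB is a gain of −L dB): F_i = 10^(NF_i/10), G_i = 10^(G_i,dB/10)
  Stage 1: F_1 = 10^(1.31/10) = 1.352, G_1 = 10^(17.0/10) = 50.12
  Stage 2: F_2 = 10^(2.41/10) = 1.742, G_2 = 10^(11.1/10) = 12.88
Friis cascade:
  F = 1.352 + (1.742 − 1)/50.12 = 1.367
NF = 10 log₁₀(1.367) = 1.36 dB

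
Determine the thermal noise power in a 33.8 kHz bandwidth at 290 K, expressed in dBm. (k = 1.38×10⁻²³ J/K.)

−128.7 dBm

P_n = kTB = 1.38×10⁻²³ × 290 × 3.38×10⁴ = 1.35×10⁻¹⁶ W
In dBm: 10 log₁₀(1.35×10⁻¹⁶ / 10⁻³) = −128.7 dBm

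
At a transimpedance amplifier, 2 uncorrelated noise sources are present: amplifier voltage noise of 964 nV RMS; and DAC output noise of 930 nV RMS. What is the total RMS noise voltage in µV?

Uncorrelated sources add in power (mean-square): V_tot = √(ΣV_i²)
V_tot = √[(9.64×10⁻⁷)² + (9.30×10⁻⁷)²] = 1.34×10⁻⁶ V = 1.34 µV

1.34 µV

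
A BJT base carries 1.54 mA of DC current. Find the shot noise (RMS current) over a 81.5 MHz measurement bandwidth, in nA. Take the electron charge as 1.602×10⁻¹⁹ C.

201 nA

I_n = √(2qI·B)
2qI·B = 2 × 1.602×10⁻¹⁹ × 1.54×10⁻³ × 8.15×10⁷ = 4.02×10⁻¹⁴ A²
I_n = √(4.02×10⁻¹⁴) = 2.01×10⁻⁷ A = 201 nA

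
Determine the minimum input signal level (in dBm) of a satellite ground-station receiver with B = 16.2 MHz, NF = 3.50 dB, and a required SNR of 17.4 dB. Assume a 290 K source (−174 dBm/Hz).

−81.0 dBm

Sensitivity = −174 + 10 log₁₀(B) + NF + SNR_min
= −174 + 72.1 + 3.50 + 17.4
= −81.00 dBm → −81.0 dBm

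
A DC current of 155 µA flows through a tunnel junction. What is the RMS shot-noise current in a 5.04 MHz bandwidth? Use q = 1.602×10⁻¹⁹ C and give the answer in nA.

I_n = √(2qI·B)
2qI·B = 2 × 1.602×10⁻¹⁹ × 1.55×10⁻⁴ × 5.04×10⁶ = 2.50×10⁻¹⁶ A²
I_n = √(2.50×10⁻¹⁶) = 1.58×10⁻⁸ A = 15.8 nA

15.8 nA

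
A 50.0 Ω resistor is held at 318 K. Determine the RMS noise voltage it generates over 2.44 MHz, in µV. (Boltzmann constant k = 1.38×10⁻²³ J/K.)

1.46 µV

V_n = √(4kTRB)
4kTRB = 4 × 1.38×10⁻²³ × 318 × 5.00×10¹ × 2.44×10⁶ = 2.14×10⁻¹² V²
V_n = √(2.14×10⁻¹²) = 1.46×10⁻⁶ V = 1.46 µV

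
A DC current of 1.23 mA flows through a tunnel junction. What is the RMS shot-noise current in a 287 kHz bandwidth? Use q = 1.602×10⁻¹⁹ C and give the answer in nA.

I_n = √(2qI·B)
2qI·B = 2 × 1.602×10⁻¹⁹ × 1.23×10⁻³ × 2.87×10⁵ = 1.13×10⁻¹⁶ A²
I_n = √(1.13×10⁻¹⁶) = 1.06×10⁻⁸ A = 10.6 nA

10.6 nA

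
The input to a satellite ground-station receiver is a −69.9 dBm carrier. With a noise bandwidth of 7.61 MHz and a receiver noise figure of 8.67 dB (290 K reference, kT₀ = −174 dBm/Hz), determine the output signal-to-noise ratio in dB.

26.6 dB

Noise floor: N = −174 + 10 log₁₀(B) + NF
10 log₁₀(7.61×10⁶) = 68.81 dB
N = −174 + 68.81 + 8.67 = −96.52 dBm
SNR = P_sig − N = −69.9 − (−96.52) = 26.62 dB → 26.6 dB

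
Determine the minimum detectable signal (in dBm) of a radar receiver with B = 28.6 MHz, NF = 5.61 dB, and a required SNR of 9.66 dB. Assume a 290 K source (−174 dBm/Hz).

Sensitivity = −174 + 10 log₁₀(B) + NF + SNR_min
= −174 + 74.56 + 5.61 + 9.66
= −84.17 dBm → −84.2 dBm

−84.2 dBm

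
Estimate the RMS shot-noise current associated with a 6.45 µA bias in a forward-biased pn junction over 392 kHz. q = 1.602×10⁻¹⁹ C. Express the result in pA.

900 pA

I_n = √(2qI·B)
2qI·B = 2 × 1.602×10⁻¹⁹ × 6.45×10⁻⁶ × 3.92×10⁵ = 8.10×10⁻¹⁹ A²
I_n = √(8.10×10⁻¹⁹) = 9.00×10⁻¹⁰ A = 900 pA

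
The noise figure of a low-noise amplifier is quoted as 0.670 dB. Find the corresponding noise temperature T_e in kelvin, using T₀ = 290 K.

F = 10^(0.670/10) = 1.16681
T_e = (F − 1)·T₀ = (1.16681 − 1) × 290 = 48.4 K

48.4 K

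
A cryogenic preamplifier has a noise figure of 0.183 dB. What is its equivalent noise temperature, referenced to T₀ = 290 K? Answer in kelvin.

F = 10^(0.183/10) = 1.04304
T_e = (F − 1)·T₀ = (1.04304 − 1) × 290 = 12.5 K

12.5 K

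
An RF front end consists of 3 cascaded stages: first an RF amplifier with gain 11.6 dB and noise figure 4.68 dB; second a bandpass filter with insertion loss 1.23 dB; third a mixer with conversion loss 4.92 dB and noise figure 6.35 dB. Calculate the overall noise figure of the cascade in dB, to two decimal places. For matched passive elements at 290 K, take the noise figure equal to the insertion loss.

5.14 dB

Convert to linear (a loss of L dB is a gain of −L dB): F_i = 10^(NF_i/10), G_i = 10^(G_i,dB/10)
  Stage 1: F_1 = 10^(4.68/10) = 2.938, G_1 = 10^(11.6/10) = 14.45
  Stage 2: F_2 = 10^(1.23/10) = 1.327, G_2 = 10^(−1.23/10) = 0.7534
  Stage 3: F_3 = 10^(6.35/10) = 4.315, G_3 = 10^(−4.92/10) = 0.3221
Friis cascade:
  F = 2.938 + (1.327 − 1)/14.45 + (4.315 − 1)/10.89 = 3.265
NF = 10 log₁₀(3.265) = 5.14 dB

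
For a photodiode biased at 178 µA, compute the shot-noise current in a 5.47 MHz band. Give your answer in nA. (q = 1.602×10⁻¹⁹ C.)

17.7 nA

I_n = √(2qI·B)
2qI·B = 2 × 1.602×10⁻¹⁹ × 1.78×10⁻⁴ × 5.47×10⁶ = 3.12×10⁻¹⁶ A²
I_n = √(3.12×10⁻¹⁶) = 1.77×10⁻⁸ A = 17.7 nA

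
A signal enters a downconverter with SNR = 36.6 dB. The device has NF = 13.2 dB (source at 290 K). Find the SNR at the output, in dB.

23.4 dB

By definition F = SNR_in/SNR_out, so in dB: SNR_out = SNR_in − NF
SNR_out = 36.6 − 13.2 = 23.4 dB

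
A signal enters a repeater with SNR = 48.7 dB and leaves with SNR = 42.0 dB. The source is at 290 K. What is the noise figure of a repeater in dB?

NF (dB) = SNR_in(dB) − SNR_out(dB) when the source is at T₀
NF = 48.7 − 42.0 = 6.7 dB

6.7 dB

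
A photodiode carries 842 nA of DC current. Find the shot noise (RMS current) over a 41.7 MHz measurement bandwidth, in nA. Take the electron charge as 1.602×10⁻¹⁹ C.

3.35 nA

I_n = √(2qI·B)
2qI·B = 2 × 1.602×10⁻¹⁹ × 8.42×10⁻⁷ × 4.17×10⁷ = 1.12×10⁻¹⁷ A²
I_n = √(1.12×10⁻¹⁷) = 3.35×10⁻⁹ A = 3.35 nA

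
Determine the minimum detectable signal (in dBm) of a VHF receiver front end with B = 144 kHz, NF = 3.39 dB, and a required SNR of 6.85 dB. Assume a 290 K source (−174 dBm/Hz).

−112.2 dBm

Sensitivity = −174 + 10 log₁₀(B) + NF + SNR_min
= −174 + 51.58 + 3.39 + 6.85
= −112.18 dBm → −112.2 dBm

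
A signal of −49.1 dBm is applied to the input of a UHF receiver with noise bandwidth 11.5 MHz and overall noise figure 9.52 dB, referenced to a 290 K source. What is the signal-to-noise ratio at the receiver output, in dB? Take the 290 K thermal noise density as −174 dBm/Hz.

44.8 dB

Noise floor: N = −174 + 10 log₁₀(B) + NF
10 log₁₀(1.15×10⁷) = 70.61 dB
N = −174 + 70.61 + 9.52 = −93.87 dBm
SNR = P_sig − N = −49.1 − (−93.87) = 44.77 dB → 44.8 dB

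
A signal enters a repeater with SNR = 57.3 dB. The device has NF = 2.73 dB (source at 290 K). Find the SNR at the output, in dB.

By definition F = SNR_in/SNR_out, so in dB: SNR_out = SNR_in − NF
SNR_out = 57.3 − 2.73 = 54.57 dB

54.57 dB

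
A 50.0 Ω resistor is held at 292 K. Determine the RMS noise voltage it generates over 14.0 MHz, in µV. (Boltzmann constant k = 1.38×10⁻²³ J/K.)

V_n = √(4kTRB)
4kTRB = 4 × 1.38×10⁻²³ × 292 × 5.00×10¹ × 1.40×10⁷ = 1.13×10⁻¹¹ V²
V_n = √(1.13×10⁻¹¹) = 3.36×10⁻⁶ V = 3.36 µV

3.36 µV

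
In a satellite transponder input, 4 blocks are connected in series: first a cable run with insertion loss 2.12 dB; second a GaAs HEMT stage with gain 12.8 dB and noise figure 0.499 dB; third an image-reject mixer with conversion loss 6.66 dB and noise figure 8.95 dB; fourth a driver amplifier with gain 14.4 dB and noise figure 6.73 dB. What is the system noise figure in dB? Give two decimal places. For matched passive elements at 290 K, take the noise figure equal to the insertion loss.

5.89 dB

Convert to linear (a loss of L dB is a gain of −L dB): F_i = 10^(NF_i/10), G_i = 10^(G_i,dB/10)
  Stage 1: F_1 = 10^(2.12/10) = 1.629, G_1 = 10^(−2.12/10) = 0.6138
  Stage 2: F_2 = 10^(0.499/10) = 1.122, G_2 = 10^(12.8/10) = 19.05
  Stage 3: F_3 = 10^(8.95/10) = 7.852, G_3 = 10^(−6.66/10) = 0.2158
  Stage 4: F_4 = 10^(6.73/10) = 4.710, G_4 = 10^(14.4/10) = 27.54
Friis cascade:
  F = 1.629 + (1.122 − 1)/0.6138 + (7.852 − 1)/11.69 + (4.710 − 1)/2.523 = 3.884
NF = 10 log₁₀(3.884) = 5.89 dB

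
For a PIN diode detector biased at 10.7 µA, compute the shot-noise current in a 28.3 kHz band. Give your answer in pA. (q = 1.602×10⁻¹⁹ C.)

I_n = √(2qI·B)
2qI·B = 2 × 1.602×10⁻¹⁹ × 1.07×10⁻⁵ × 2.83×10⁴ = 9.70×10⁻²⁰ A²
I_n = √(9.70×10⁻²⁰) = 3.11×10⁻¹⁰ A = 311 pA

311 pA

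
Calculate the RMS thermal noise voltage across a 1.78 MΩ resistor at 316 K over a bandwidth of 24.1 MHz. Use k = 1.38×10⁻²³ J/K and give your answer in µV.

V_n = √(4kTRB)
4kTRB = 4 × 1.38×10⁻²³ × 316 × 1.78×10⁶ × 2.41×10⁷ = 7.48×10⁻⁷ V²
V_n = √(7.48×10⁻⁷) = 8.65×10⁻⁴ V = 865 µV

865 µV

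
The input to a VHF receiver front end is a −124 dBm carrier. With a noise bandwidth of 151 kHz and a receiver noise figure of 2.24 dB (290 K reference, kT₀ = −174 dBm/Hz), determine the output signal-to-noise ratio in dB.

−4.0 dB

Noise floor: N = −174 + 10 log₁₀(B) + NF
10 log₁₀(1.51×10⁵) = 51.79 dB
N = −174 + 51.79 + 2.24 = −119.97 dBm
SNR = P_sig − N = −124 − (−119.97) = −4.03 dB → −4.0 dB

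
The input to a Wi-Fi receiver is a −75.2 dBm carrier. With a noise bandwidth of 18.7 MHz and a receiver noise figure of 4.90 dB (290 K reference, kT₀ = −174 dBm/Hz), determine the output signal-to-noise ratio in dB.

21.2 dB

Noise floor: N = −174 + 10 log₁₀(B) + NF
10 log₁₀(1.87×10⁷) = 72.72 dB
N = −174 + 72.72 + 4.90 = −96.38 dBm
SNR = P_sig − N = −75.2 − (−96.38) = 21.18 dB → 21.2 dB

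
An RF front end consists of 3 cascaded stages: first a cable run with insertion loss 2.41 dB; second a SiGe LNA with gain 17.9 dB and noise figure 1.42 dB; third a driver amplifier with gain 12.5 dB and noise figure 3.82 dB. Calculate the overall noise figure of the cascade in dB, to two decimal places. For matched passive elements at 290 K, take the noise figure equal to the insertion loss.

Convert to linear (a loss of L dB is a gain of −L dB): F_i = 10^(NF_i/10), G_i = 10^(G_i,dB/10)
  Stage 1: F_1 = 10^(2.41/10) = 1.742, G_1 = 10^(−2.41/10) = 0.5741
  Stage 2: F_2 = 10^(1.42/10) = 1.387, G_2 = 10^(17.9/10) = 61.66
  Stage 3: F_3 = 10^(3.82/10) = 2.410, G_3 = 10^(12.5/10) = 17.78
Friis cascade:
  F = 1.742 + (1.387 − 1)/0.5741 + (2.410 − 1)/35.40 = 2.455
NF = 10 log₁₀(2.455) = 3.90 dB

3.90 dB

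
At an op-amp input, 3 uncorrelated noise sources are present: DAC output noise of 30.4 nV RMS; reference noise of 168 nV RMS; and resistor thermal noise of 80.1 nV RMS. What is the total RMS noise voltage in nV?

Uncorrelated sources add in power (mean-square): V_tot = √(ΣV_i²)
V_tot = √[(3.04×10⁻⁸)² + (1.68×10⁻⁷)² + (8.01×10⁻⁸)²] = 1.89×10⁻⁷ V = 189 nV

189 nV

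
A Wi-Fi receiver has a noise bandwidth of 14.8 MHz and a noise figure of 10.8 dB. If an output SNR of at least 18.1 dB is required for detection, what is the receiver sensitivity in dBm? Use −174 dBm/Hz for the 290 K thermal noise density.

−73.4 dBm

Sensitivity = −174 + 10 log₁₀(B) + NF + SNR_min
= −174 + 71.7 + 10.8 + 18.1
= −73.4 dBm → −73.4 dBm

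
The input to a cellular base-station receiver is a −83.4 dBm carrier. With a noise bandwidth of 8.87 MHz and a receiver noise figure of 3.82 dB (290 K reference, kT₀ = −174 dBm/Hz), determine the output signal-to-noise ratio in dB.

17.3 dB

Noise floor: N = −174 + 10 log₁₀(B) + NF
10 log₁₀(8.87×10⁶) = 69.48 dB
N = −174 + 69.48 + 3.82 = −100.70 dBm
SNR = P_sig − N = −83.4 − (−100.70) = 17.30 dB → 17.3 dB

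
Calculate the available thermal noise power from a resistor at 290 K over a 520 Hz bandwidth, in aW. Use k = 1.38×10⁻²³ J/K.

P_n = kTB = 1.38×10⁻²³ × 290 × 5.20×10² = 2.08×10⁻¹⁸ W = 2.08 aW

2.08 aW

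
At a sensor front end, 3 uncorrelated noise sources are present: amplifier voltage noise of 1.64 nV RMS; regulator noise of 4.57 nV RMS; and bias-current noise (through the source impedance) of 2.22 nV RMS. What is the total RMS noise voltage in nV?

Uncorrelated sources add in power (mean-square): V_tot = √(ΣV_i²)
V_tot = √[(1.64×10⁻⁹)² + (4.57×10⁻⁹)² + (2.22×10⁻⁹)²] = 5.34×10⁻⁹ V = 5.34 nV

5.34 nV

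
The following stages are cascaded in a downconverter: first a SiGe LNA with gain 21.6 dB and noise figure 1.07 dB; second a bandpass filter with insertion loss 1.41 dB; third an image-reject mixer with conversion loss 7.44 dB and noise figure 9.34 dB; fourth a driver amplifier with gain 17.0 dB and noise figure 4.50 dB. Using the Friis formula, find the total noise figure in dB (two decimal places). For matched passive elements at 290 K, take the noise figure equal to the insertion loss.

Convert to linear (a loss of L dB is a gain of −L dB): F_i = 10^(NF_i/10), G_i = 10^(G_i,dB/10)
  Stage 1: F_1 = 10^(1.07/10) = 1.279, G_1 = 10^(21.6/10) = 144.5
  Stage 2: F_2 = 10^(1.41/10) = 1.384, G_2 = 10^(−1.41/10) = 0.7228
  Stage 3: F_3 = 10^(9.34/10) = 8.590, G_3 = 10^(−7.44/10) = 0.1803
  Stage 4: F_4 = 10^(4.50/10) = 2.818, G_4 = 10^(17.0/10) = 50.12
Friis cascade:
  F = 1.279 + (1.384 − 1)/144.5 + (8.590 − 1)/104.5 + (2.818 − 1)/18.84 = 1.451
NF = 10 log₁₀(1.451) = 1.62 dB

1.62 dB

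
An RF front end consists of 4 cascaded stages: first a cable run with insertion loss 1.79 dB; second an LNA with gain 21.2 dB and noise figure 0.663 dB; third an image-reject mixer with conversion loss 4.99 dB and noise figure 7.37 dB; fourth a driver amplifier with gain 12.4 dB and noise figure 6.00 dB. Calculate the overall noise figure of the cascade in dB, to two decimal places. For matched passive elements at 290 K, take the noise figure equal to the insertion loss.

2.83 dB

Convert to linear (a loss of L dB is a gain of −L dB): F_i = 10^(NF_i/10), G_i = 10^(G_i,dB/10)
  Stage 1: F_1 = 10^(1.79/10) = 1.510, G_1 = 10^(−1.79/10) = 0.6622
  Stage 2: F_2 = 10^(0.663/10) = 1.165, G_2 = 10^(21.2/10) = 131.8
  Stage 3: F_3 = 10^(7.37/10) = 5.458, G_3 = 10^(−4.99/10) = 0.3170
  Stage 4: F_4 = 10^(6.00/10) = 3.981, G_4 = 10^(12.4/10) = 17.38
Friis cascade:
  F = 1.510 + (1.165 − 1)/0.6622 + (5.458 − 1)/87.30 + (3.981 − 1)/27.67 = 1.918
NF = 10 log₁₀(1.918) = 2.83 dB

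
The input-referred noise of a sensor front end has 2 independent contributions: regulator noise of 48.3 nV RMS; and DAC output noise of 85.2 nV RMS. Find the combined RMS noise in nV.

Uncorrelated sources add in power (mean-square): V_tot = √(ΣV_i²)
V_tot = √[(4.83×10⁻⁸)² + (8.52×10⁻⁸)²] = 9.79×10⁻⁸ V = 97.9 nV

97.9 nV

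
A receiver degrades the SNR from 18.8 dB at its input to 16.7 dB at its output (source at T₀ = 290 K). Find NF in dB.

2.1 dB

NF (dB) = SNR_in(dB) − SNR_out(dB) when the source is at T₀
NF = 18.8 − 16.7 = 2.1 dB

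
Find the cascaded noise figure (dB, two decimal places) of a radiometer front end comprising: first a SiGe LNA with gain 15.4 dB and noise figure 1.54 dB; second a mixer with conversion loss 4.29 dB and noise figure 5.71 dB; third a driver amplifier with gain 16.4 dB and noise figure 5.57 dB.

Convert to linear (a loss of L dB is a gain of −L dB): F_i = 10^(NF_i/10), G_i = 10^(G_i,dB/10)
  Stage 1: F_1 = 10^(1.54/10) = 1.426, G_1 = 10^(15.4/10) = 34.67
  Stage 2: F_2 = 10^(5.71/10) = 3.724, G_2 = 10^(−4.29/10) = 0.3724
  Stage 3: F_3 = 10^(5.57/10) = 3.606, G_3 = 10^(16.4/10) = 43.65
Friis cascade:
  F = 1.426 + (3.724 − 1)/34.67 + (3.606 − 1)/12.91 = 1.706
NF = 10 log₁₀(1.706) = 2.32 dB

2.32 dB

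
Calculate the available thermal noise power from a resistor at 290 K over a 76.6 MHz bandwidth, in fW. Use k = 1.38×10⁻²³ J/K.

P_n = kTB = 1.38×10⁻²³ × 290 × 7.66×10⁷ = 3.07×10⁻¹³ W = 307 fW

307 fW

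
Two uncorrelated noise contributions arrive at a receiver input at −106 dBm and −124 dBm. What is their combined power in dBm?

Convert to linear, add, convert back:
P₁ = 2.51×10⁻¹⁴ W, P₂ = 3.98×10⁻¹⁶ W
P_tot = 2.55×10⁻¹⁴ W → 10 log₁₀(P_tot / 10⁻³) = −105.9 dBm

−105.9 dBm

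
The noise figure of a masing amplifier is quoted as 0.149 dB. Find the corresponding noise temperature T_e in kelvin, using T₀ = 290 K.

10.1 K

F = 10^(0.149/10) = 1.0349
T_e = (F − 1)·T₀ = (1.0349 − 1) × 290 = 10.1 K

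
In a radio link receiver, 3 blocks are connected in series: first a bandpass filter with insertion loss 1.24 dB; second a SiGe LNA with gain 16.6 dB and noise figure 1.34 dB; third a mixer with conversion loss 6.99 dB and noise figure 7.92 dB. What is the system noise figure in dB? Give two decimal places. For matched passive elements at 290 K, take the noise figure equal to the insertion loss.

2.93 dB

Convert to linear (a loss of L dB is a gain of −L dB): F_i = 10^(NF_i/10), G_i = 10^(G_i,dB/10)
  Stage 1: F_1 = 10^(1.24/10) = 1.330, G_1 = 10^(−1.24/10) = 0.7516
  Stage 2: F_2 = 10^(1.34/10) = 1.361, G_2 = 10^(16.6/10) = 45.71
  Stage 3: F_3 = 10^(7.92/10) = 6.194, G_3 = 10^(−6.99/10) = 0.2000
Friis cascade:
  F = 1.330 + (1.361 − 1)/0.7516 + (6.194 − 1)/34.36 = 1.963
NF = 10 log₁₀(1.963) = 2.93 dB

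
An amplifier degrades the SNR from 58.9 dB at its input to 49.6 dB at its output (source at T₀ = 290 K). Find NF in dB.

NF (dB) = SNR_in(dB) − SNR_out(dB) when the source is at T₀
NF = 58.9 − 49.6 = 9.3 dB

9.3 dB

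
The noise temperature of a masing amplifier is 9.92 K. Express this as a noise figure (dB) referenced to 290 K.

0.146 dB

F = 1 + T_e/T₀ = 1 + 9.92/290 = 1.03421
NF = 10 log₁₀(1.03421) = 0.146 dB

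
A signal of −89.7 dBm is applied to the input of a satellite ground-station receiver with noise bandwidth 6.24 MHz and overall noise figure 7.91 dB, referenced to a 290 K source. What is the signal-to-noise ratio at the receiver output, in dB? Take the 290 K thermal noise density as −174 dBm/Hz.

8.4 dB

Noise floor: N = −174 + 10 log₁₀(B) + NF
10 log₁₀(6.24×10⁶) = 67.95 dB
N = −174 + 67.95 + 7.91 = −98.14 dBm
SNR = P_sig − N = −89.7 − (−98.14) = 8.44 dB → 8.4 dB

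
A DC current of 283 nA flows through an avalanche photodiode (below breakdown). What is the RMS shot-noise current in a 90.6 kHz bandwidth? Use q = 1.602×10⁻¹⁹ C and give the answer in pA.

90.6 pA

I_n = √(2qI·B)
2qI·B = 2 × 1.602×10⁻¹⁹ × 2.83×10⁻⁷ × 9.06×10⁴ = 8.21×10⁻²¹ A²
I_n = √(8.21×10⁻²¹) = 9.06×10⁻¹¹ A = 90.6 pA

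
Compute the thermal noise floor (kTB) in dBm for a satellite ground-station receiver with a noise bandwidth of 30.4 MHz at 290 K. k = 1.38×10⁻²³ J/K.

P_n = kTB = 1.38×10⁻²³ × 290 × 3.04×10⁷ = 1.22×10⁻¹³ W
In dBm: 10 log₁₀(1.22×10⁻¹³ / 10⁻³) = −99.1 dBm

−99.1 dBm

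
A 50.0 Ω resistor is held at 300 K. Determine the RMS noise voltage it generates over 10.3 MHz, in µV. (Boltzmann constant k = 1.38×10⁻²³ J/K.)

V_n = √(4kTRB)
4kTRB = 4 × 1.38×10⁻²³ × 300 × 5.00×10¹ × 1.03×10⁷ = 8.53×10⁻¹² V²
V_n = √(8.53×10⁻¹²) = 2.92×10⁻⁶ V = 2.92 µV

2.92 µV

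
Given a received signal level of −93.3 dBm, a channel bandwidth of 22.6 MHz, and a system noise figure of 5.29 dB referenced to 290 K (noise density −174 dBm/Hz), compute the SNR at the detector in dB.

Noise floor: N = −174 + 10 log₁₀(B) + NF
10 log₁₀(2.26×10⁷) = 73.54 dB
N = −174 + 73.54 + 5.29 = −95.17 dBm
SNR = P_sig − N = −93.3 − (−95.17) = 1.87 dB → 1.9 dB

1.9 dB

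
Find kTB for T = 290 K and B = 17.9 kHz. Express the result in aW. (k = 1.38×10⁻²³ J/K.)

71.6 aW

P_n = kTB = 1.38×10⁻²³ × 290 × 1.79×10⁴ = 7.16×10⁻¹⁷ W = 71.6 aW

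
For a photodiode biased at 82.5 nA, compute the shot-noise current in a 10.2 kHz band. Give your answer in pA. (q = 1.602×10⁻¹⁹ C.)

I_n = √(2qI·B)
2qI·B = 2 × 1.602×10⁻¹⁹ × 8.25×10⁻⁸ × 1.02×10⁴ = 2.70×10⁻²² A²
I_n = √(2.70×10⁻²²) = 1.64×10⁻¹¹ A = 16.4 pA

16.4 pA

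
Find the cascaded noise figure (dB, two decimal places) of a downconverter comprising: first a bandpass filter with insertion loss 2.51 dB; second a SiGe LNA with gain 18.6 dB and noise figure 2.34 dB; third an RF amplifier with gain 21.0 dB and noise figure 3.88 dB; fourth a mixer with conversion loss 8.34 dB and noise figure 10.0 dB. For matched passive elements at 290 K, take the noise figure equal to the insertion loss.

Convert to linear (a loss of L dB is a gain of −L dB): F_i = 10^(NF_i/10), G_i = 10^(G_i,dB/10)
  Stage 1: F_1 = 10^(2.51/10) = 1.782, G_1 = 10^(−2.51/10) = 0.5610
  Stage 2: F_2 = 10^(2.34/10) = 1.714, G_2 = 10^(18.6/10) = 72.44
  Stage 3: F_3 = 10^(3.88/10) = 2.443, G_3 = 10^(21.0/10) = 125.9
  Stage 4: F_4 = 10^(10.0/10) = 10.00, G_4 = 10^(−8.34/10) = 0.1466
Friis cascade:
  F = 1.782 + (1.714 − 1)/0.5610 + (2.443 − 1)/40.64 + (10.00 − 1)/5117 = 3.092
NF = 10 log₁₀(3.092) = 4.90 dB

4.90 dB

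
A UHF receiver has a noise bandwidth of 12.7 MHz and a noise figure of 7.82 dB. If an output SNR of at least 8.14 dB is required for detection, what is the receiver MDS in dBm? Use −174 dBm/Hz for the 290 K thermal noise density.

−87.0 dBm

Sensitivity = −174 + 10 log₁₀(B) + NF + SNR_min
= −174 + 71.04 + 7.82 + 8.14
= −87.00 dBm → −87.0 dBm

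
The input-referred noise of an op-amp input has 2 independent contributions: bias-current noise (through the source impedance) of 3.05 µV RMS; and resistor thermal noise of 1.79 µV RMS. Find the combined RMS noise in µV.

Uncorrelated sources add in power (mean-square): V_tot = √(ΣV_i²)
V_tot = √[(3.05×10⁻⁶)² + (1.79×10⁻⁶)²] = 3.54×10⁻⁶ V = 3.54 µV

3.54 µV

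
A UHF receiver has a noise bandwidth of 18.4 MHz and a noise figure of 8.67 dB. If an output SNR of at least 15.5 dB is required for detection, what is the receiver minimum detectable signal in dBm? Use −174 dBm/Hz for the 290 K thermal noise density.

Sensitivity = −174 + 10 log₁₀(B) + NF + SNR_min
= −174 + 72.65 + 8.67 + 15.5
= −77.18 dBm → −77.2 dBm

−77.2 dBm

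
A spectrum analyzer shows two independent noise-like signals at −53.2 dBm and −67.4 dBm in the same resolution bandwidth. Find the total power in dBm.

Convert to linear, add, convert back:
P₁ = 4.79×10⁻⁹ W, P₂ = 1.82×10⁻¹⁰ W
P_tot = 4.97×10⁻⁹ W → 10 log₁₀(P_tot / 10⁻³) = −53.0 dBm

−53.0 dBm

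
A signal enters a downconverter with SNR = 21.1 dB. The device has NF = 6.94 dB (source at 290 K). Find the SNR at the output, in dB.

14.16 dB

By definition F = SNR_in/SNR_out, so in dB: SNR_out = SNR_in − NF
SNR_out = 21.1 − 6.94 = 14.16 dB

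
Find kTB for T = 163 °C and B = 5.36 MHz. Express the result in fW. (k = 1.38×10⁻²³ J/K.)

T = 163 °C + 273.15 = 436.15 K
P_n = kTB = 1.38×10⁻²³ × 436.15 × 5.36×10⁶ = 3.23×10⁻¹⁴ W = 32.3 fW

32.3 fW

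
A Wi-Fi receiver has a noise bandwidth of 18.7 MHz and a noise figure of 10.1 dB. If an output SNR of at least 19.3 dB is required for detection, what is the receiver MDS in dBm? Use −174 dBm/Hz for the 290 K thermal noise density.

Sensitivity = −174 + 10 log₁₀(B) + NF + SNR_min
= −174 + 72.72 + 10.1 + 19.3
= −71.88 dBm → −71.9 dBm

−71.9 dBm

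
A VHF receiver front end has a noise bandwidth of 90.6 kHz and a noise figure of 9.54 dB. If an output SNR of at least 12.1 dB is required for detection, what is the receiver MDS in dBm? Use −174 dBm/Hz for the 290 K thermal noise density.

−102.8 dBm

Sensitivity = −174 + 10 log₁₀(B) + NF + SNR_min
= −174 + 49.57 + 9.54 + 12.1
= −102.79 dBm → −102.8 dBm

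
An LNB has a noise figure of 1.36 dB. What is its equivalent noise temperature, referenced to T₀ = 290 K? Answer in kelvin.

107 K

F = 10^(1.36/10) = 1.36773
T_e = (F − 1)·T₀ = (1.36773 − 1) × 290 = 107 K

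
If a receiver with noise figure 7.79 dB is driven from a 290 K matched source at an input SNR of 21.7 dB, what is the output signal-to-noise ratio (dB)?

13.91 dB

By definition F = SNR_in/SNR_out, so in dB: SNR_out = SNR_in − NF
SNR_out = 21.7 − 7.79 = 13.91 dB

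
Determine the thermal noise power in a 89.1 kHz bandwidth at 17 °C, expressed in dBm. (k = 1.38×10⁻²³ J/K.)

−124.5 dBm

T = 17 °C + 273.15 = 290.15 K
P_n = kTB = 1.38×10⁻²³ × 290.15 × 8.91×10⁴ = 3.57×10⁻¹⁶ W
In dBm: 10 log₁₀(3.57×10⁻¹⁶ / 10⁻³) = −124.5 dBm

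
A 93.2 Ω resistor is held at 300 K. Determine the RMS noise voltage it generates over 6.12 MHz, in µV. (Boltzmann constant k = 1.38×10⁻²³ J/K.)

3.07 µV

V_n = √(4kTRB)
4kTRB = 4 × 1.38×10⁻²³ × 300 × 9.32×10¹ × 6.12×10⁶ = 9.45×10⁻¹² V²
V_n = √(9.45×10⁻¹²) = 3.07×10⁻⁶ V = 3.07 µV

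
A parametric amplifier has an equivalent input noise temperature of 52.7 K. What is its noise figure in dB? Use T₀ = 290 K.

0.725 dB

F = 1 + T_e/T₀ = 1 + 52.7/290 = 1.18172
NF = 10 log₁₀(1.18172) = 0.725 dB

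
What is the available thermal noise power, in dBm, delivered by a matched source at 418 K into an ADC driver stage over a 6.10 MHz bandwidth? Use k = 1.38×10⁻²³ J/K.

P_n = kTB = 1.38×10⁻²³ × 418 × 6.10×10⁶ = 3.52×10⁻¹⁴ W
In dBm: 10 log₁₀(3.52×10⁻¹⁴ / 10⁻³) = −104.5 dBm

−104.5 dBm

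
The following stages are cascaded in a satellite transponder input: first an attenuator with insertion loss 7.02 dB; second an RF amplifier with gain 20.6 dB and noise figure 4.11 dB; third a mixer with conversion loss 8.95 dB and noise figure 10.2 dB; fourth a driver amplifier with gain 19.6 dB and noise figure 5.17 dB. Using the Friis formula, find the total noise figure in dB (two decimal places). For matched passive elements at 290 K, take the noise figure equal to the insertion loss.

Convert to linear (a loss of L dB is a gain of −L dB): F_i = 10^(NF_i/10), G_i = 10^(G_i,dB/10)
  Stage 1: F_1 = 10^(7.02/10) = 5.035, G_1 = 10^(−7.02/10) = 0.1986
  Stage 2: F_2 = 10^(4.11/10) = 2.576, G_2 = 10^(20.6/10) = 114.8
  Stage 3: F_3 = 10^(10.2/10) = 10.47, G_3 = 10^(−8.95/10) = 0.1274
  Stage 4: F_4 = 10^(5.17/10) = 3.289, G_4 = 10^(19.6/10) = 91.20
Friis cascade:
  F = 5.035 + (2.576 − 1)/0.1986 + (10.47 − 1)/22.80 + (3.289 − 1)/2.904 = 14.18
NF = 10 log₁₀(14.18) = 11.52 dB

11.52 dB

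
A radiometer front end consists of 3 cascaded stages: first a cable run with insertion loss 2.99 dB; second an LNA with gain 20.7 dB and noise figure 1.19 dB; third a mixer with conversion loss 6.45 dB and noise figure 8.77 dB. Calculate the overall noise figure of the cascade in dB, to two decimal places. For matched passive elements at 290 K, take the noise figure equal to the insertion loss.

Convert to linear (a loss of L dB is a gain of −L dB): F_i = 10^(NF_i/10), G_i = 10^(G_i,dB/10)
  Stage 1: F_1 = 10^(2.99/10) = 1.991, G_1 = 10^(−2.99/10) = 0.5023
  Stage 2: F_2 = 10^(1.19/10) = 1.315, G_2 = 10^(20.7/10) = 117.5
  Stage 3: F_3 = 10^(8.77/10) = 7.534, G_3 = 10^(−6.45/10) = 0.2265
Friis cascade:
  F = 1.991 + (1.315 − 1)/0.5023 + (7.534 − 1)/59.02 = 2.729
NF = 10 log₁₀(2.729) = 4.36 dB

4.36 dB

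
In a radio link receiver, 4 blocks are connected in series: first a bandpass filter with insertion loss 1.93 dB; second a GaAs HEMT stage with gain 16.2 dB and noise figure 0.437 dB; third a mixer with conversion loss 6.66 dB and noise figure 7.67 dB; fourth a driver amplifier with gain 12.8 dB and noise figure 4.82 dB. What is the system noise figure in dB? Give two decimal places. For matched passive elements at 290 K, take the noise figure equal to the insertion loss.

Convert to linear (a loss of L dB is a gain of −L dB): F_i = 10^(NF_i/10), G_i = 10^(G_i,dB/10)
  Stage 1: F_1 = 10^(1.93/10) = 1.560, G_1 = 10^(−1.93/10) = 0.6412
  Stage 2: F_2 = 10^(0.437/10) = 1.106, G_2 = 10^(16.2/10) = 41.69
  Stage 3: F_3 = 10^(7.67/10) = 5.848, G_3 = 10^(−6.66/10) = 0.2158
  Stage 4: F_4 = 10^(4.82/10) = 3.034, G_4 = 10^(12.8/10) = 19.05
Friis cascade:
  F = 1.560 + (1.106 − 1)/0.6412 + (5.848 − 1)/26.73 + (3.034 − 1)/5.768 = 2.259
NF = 10 log₁₀(2.259) = 3.54 dB

3.54 dB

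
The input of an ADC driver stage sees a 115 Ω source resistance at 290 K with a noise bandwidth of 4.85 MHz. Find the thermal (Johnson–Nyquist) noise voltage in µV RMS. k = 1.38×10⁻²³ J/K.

2.99 µV

V_n = √(4kTRB)
4kTRB = 4 × 1.38×10⁻²³ × 290 × 1.15×10² × 4.85×10⁶ = 8.93×10⁻¹² V²
V_n = √(8.93×10⁻¹²) = 2.99×10⁻⁶ V = 2.99 µV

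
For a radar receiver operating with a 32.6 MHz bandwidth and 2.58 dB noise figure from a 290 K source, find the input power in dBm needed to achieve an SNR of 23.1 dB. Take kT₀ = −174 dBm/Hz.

Sensitivity = −174 + 10 log₁₀(B) + NF + SNR_min
= −174 + 75.13 + 2.58 + 23.1
= −73.19 dBm → −73.2 dBm

−73.2 dBm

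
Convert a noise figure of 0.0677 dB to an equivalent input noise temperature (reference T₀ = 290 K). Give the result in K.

4.56 K

F = 10^(0.0677/10) = 1.01571
T_e = (F − 1)·T₀ = (1.01571 − 1) × 290 = 4.56 K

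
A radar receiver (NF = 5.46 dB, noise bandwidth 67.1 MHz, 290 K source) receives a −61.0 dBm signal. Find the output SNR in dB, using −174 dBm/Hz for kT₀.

29.3 dB

Noise floor: N = −174 + 10 log₁₀(B) + NF
10 log₁₀(6.71×10⁷) = 78.27 dB
N = −174 + 78.27 + 5.46 = −90.27 dBm
SNR = P_sig − N = −61.0 − (−90.27) = 29.27 dB → 29.3 dB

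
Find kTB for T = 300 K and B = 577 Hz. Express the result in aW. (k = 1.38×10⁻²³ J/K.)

P_n = kTB = 1.38×10⁻²³ × 300 × 5.77×10² = 2.39×10⁻¹⁸ W = 2.39 aW

2.39 aW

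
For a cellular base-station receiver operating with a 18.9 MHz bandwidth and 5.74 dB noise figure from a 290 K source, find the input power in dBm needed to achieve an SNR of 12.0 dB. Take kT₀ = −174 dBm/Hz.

−83.5 dBm

Sensitivity = −174 + 10 log₁₀(B) + NF + SNR_min
= −174 + 72.76 + 5.74 + 12.0
= −83.50 dBm → −83.5 dBm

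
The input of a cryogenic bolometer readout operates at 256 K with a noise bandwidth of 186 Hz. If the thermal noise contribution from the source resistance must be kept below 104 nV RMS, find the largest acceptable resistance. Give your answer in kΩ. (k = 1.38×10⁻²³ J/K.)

Johnson–Nyquist: V_n = √(4kTRB) ⇒ R = V_n² / (4kTB)
4kTB = 4 × 1.38×10⁻²³ × 256 × 1.86×10² = 2.63×10⁻¹⁸
R = (1.04×10⁻⁷)² / 2.63×10⁻¹⁸ = 4.12×10³ Ω = 4.12 kΩ

4.12 kΩ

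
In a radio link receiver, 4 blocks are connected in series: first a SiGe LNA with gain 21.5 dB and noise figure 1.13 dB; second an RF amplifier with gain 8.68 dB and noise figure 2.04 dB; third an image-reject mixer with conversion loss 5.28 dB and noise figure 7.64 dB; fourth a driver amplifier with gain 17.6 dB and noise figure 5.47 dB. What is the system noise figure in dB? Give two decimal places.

Convert to linear (a loss of L dB is a gain of −L dB): F_i = 10^(NF_i/10), G_i = 10^(G_i,dB/10)
  Stage 1: F_1 = 10^(1.13/10) = 1.297, G_1 = 10^(21.5/10) = 141.3
  Stage 2: F_2 = 10^(2.04/10) = 1.600, G_2 = 10^(8.68/10) = 7.379
  Stage 3: F_3 = 10^(7.64/10) = 5.808, G_3 = 10^(−5.28/10) = 0.2965
  Stage 4: F_4 = 10^(5.47/10) = 3.524, G_4 = 10^(17.6/10) = 57.54
Friis cascade:
  F = 1.297 + (1.600 − 1)/141.3 + (5.808 − 1)/1042 + (3.524 − 1)/309.0 = 1.314
NF = 10 log₁₀(1.314) = 1.19 dB

1.19 dB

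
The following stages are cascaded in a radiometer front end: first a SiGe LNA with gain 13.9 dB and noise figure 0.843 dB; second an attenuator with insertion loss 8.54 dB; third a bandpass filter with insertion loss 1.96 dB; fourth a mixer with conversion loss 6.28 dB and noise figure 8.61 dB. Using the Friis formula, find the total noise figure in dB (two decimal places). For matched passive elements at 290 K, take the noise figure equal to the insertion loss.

Convert to linear (a loss of L dB is a gain of −L dB): F_i = 10^(NF_i/10), G_i = 10^(G_i,dB/10)
  Stage 1: F_1 = 10^(0.843/10) = 1.214, G_1 = 10^(13.9/10) = 24.55
  Stage 2: F_2 = 10^(8.54/10) = 7.145, G_2 = 10^(−8.54/10) = 0.1400
  Stage 3: F_3 = 10^(1.96/10) = 1.570, G_3 = 10^(−1.96/10) = 0.6368
  Stage 4: F_4 = 10^(8.61/10) = 7.261, G_4 = 10^(−6.28/10) = 0.2355
Friis cascade:
  F = 1.214 + (7.145 − 1)/24.55 + (1.570 − 1)/3.436 + (7.261 − 1)/2.188 = 4.492
NF = 10 log₁₀(4.492) = 6.52 dB

6.52 dB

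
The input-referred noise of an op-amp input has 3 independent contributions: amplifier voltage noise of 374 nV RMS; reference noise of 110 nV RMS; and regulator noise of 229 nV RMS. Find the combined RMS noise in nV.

Uncorrelated sources add in power (mean-square): V_tot = √(ΣV_i²)
V_tot = √[(3.74×10⁻⁷)² + (1.10×10⁻⁷)² + (2.29×10⁻⁷)²] = 4.52×10⁻⁷ V = 452 nV

452 nV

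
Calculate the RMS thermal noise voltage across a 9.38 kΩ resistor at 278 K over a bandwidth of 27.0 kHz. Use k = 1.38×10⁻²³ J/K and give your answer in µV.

V_n = √(4kTRB)
4kTRB = 4 × 1.38×10⁻²³ × 278 × 9.38×10³ × 2.70×10⁴ = 3.89×10⁻¹² V²
V_n = √(3.89×10⁻¹²) = 1.97×10⁻⁶ V = 1.97 µV

1.97 µV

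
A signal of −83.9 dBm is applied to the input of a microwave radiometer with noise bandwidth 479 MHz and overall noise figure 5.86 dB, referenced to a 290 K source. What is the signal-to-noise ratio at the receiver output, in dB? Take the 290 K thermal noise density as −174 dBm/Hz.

Noise floor: N = −174 + 10 log₁₀(B) + NF
10 log₁₀(4.79×10⁸) = 86.8 dB
N = −174 + 86.8 + 5.86 = −81.34 dBm
SNR = P_sig − N = −83.9 − (−81.34) = −2.56 dB → −2.6 dB

−2.6 dB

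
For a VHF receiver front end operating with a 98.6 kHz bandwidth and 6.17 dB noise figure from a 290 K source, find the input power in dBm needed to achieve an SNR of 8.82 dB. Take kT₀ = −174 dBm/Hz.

−109.1 dBm

Sensitivity = −174 + 10 log₁₀(B) + NF + SNR_min
= −174 + 49.94 + 6.17 + 8.82
= −109.07 dBm → −109.1 dBm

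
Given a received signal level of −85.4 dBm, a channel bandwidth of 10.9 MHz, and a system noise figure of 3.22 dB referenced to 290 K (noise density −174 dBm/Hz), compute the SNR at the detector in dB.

Noise floor: N = −174 + 10 log₁₀(B) + NF
10 log₁₀(1.09×10⁷) = 70.37 dB
N = −174 + 70.37 + 3.22 = −100.41 dBm
SNR = P_sig − N = −85.4 − (−100.41) = 15.01 dB → 15.0 dB

15.0 dB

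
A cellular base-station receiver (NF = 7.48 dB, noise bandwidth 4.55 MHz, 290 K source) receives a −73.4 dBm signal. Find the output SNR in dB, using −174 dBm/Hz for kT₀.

Noise floor: N = −174 + 10 log₁₀(B) + NF
10 log₁₀(4.55×10⁶) = 66.58 dB
N = −174 + 66.58 + 7.48 = −99.94 dBm
SNR = P_sig − N = −73.4 − (−99.94) = 26.54 dB → 26.5 dB

26.5 dB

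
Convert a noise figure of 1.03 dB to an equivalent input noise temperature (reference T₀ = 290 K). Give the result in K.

77.6 K

F = 10^(1.03/10) = 1.26765
T_e = (F − 1)·T₀ = (1.26765 − 1) × 290 = 77.6 K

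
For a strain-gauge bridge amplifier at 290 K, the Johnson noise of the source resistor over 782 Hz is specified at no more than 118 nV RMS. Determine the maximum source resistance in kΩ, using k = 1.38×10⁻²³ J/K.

Johnson–Nyquist: V_n = √(4kTRB) ⇒ R = V_n² / (4kTB)
4kTB = 4 × 1.38×10⁻²³ × 290 × 7.82×10² = 1.25×10⁻¹⁷
R = (1.18×10⁻⁷)² / 1.25×10⁻¹⁷ = 1.11×10³ Ω = 1.11 kΩ

1.11 kΩ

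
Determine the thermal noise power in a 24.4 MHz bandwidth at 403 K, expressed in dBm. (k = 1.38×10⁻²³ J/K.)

−98.7 dBm

P_n = kTB = 1.38×10⁻²³ × 403 × 2.44×10⁷ = 1.36×10⁻¹³ W
In dBm: 10 log₁₀(1.36×10⁻¹³ / 10⁻³) = −98.7 dBm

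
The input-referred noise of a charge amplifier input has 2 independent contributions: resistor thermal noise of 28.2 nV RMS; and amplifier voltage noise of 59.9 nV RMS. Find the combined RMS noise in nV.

Uncorrelated sources add in power (mean-square): V_tot = √(ΣV_i²)
V_tot = √[(2.82×10⁻⁸)² + (5.99×10⁻⁸)²] = 6.62×10⁻⁸ V = 66.2 nV

66.2 nV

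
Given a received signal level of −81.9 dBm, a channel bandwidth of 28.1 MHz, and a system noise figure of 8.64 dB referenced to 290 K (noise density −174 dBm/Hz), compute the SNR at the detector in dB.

Noise floor: N = −174 + 10 log₁₀(B) + NF
10 log₁₀(2.81×10⁷) = 74.49 dB
N = −174 + 74.49 + 8.64 = −90.87 dBm
SNR = P_sig − N = −81.9 − (−90.87) = 8.97 dB → 9.0 dB

9.0 dB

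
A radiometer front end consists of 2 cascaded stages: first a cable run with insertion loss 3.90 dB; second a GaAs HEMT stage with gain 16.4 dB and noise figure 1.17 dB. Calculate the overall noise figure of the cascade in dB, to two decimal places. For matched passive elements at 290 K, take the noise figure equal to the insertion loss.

Convert to linear (a loss of L dB is a gain of −L dB): F_i = 10^(NF_i/10), G_i = 10^(G_i,dB/10)
  Stage 1: F_1 = 10^(3.90/10) = 2.455, G_1 = 10^(−3.90/10) = 0.4074
  Stage 2: F_2 = 10^(1.17/10) = 1.309, G_2 = 10^(16.4/10) = 43.65
Friis cascade:
  F = 2.455 + (1.309 − 1)/0.4074 = 3.214
NF = 10 log₁₀(3.214) = 5.07 dB

5.07 dB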